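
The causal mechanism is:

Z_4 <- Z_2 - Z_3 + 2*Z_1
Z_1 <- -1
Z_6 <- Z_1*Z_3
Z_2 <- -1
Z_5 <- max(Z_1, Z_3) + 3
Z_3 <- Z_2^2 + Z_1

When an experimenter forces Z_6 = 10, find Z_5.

do(Z_6=10) replaces the equation Z_6 <- Z_1*Z_3 with the constant Z_6 = 10.
Since Z_5 is not a descendant of the intervened variable, it is unaffected.
Z_3 = Z_2^2 + Z_1  [with Z_2=-1, Z_1=-1]  = 0
Z_5 = max(Z_1, Z_3) + 3  [with Z_1=-1, Z_3=0]  = 3

3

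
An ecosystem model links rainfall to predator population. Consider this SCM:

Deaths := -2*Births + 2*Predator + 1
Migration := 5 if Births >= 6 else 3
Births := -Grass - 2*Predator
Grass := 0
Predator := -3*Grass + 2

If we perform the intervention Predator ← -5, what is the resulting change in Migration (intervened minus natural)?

2

do(Predator=-5) replaces the equation Predator := -3*Grass + 2 with the constant Predator = -5.
Births = -Grass - 2*Predator  [with Grass=0, Predator=-5]  = 10
Migration = 5 if Births >= 6 else 3  [with Births=10]  = 5
Without intervention: Predator = -3*Grass + 2  [with Grass=0]  = 2; Births = -Grass - 2*Predator  [with Grass=0, Predator=2]  = -4; Migration = 5 if Births >= 6 else 3  [with Births=-4]  = 3.
Change = 5 − 3 = 2.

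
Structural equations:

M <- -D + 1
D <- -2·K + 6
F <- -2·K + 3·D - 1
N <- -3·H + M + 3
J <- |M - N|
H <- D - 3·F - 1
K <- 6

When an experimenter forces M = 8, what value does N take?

The intervention breaks the incoming arrows to M: M <- -D + 1 no longer applies, and M = 8.
D = -2·K + 6  [with K=6]  = -6
F = -2·K + 3·D - 1  [with K=6, D=-6]  = -31
H = D - 3·F - 1  [with D=-6, F=-31]  = 86
N = -3·H + M + 3  [with H=86, M=8]  = -247

-247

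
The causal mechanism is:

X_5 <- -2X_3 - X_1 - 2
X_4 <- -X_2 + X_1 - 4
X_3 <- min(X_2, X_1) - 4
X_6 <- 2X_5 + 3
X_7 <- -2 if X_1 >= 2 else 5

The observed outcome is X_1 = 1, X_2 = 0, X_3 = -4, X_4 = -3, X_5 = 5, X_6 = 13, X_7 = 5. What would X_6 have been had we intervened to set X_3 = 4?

-19

The intervention breaks the incoming arrows to X_3: X_3 <- min(X_2, X_1) - 4 no longer applies, and X_3 = 4.
X_5 = -2X_3 - X_1 - 2  [with X_3=4, X_1=1]  = -11
X_6 = 2X_5 + 3  [with X_5=-11]  = -19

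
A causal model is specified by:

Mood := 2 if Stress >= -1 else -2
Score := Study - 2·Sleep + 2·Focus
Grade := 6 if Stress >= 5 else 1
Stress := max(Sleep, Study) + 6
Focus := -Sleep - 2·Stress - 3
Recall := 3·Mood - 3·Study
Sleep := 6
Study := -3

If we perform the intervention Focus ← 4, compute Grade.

6

do(Focus=4) replaces the equation Focus := -Sleep - 2·Stress - 3 with the constant Focus = 4.
No directed path runs from Focus to Grade, so Grade keeps its natural value.
Stress = max(Sleep, Study) + 6  [with Sleep=6, Study=-3]  = 12
Grade = 6 if Stress >= 5 else 1  [with Stress=12]  = 6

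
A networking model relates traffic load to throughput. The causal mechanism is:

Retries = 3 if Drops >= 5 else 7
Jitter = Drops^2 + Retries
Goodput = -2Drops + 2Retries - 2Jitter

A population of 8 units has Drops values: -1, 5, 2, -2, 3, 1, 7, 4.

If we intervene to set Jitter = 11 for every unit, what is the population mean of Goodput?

The intervention sets Jitter=11 in all 8 units regardless of Drops. Recomputing Goodput per unit gives -6, -26, -12, -4, -14, -10, -30, -16; average -14.75.

-14.75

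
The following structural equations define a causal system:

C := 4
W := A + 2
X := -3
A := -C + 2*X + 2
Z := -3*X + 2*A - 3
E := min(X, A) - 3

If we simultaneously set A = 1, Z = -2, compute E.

-6

Setting A = 1, Z = -2 by intervention discards those variables' equations.
E = min(X, A) - 3  [with X=-3, A=1]  = -6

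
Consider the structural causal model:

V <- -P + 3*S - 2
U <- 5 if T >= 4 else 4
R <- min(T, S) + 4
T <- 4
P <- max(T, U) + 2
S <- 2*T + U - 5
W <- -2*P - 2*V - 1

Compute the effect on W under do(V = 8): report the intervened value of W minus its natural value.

Intervening sets V = 8 and removes its equation (V <- -P + 3*S - 2).
U = 5 if T >= 4 else 4  [with T=4]  = 5
P = max(T, U) + 2  [with T=4, U=5]  = 7
W = -2*P - 2*V - 1  [with P=7, V=8]  = -31
Without intervention: U = 5 if T >= 4 else 4  [with T=4]  = 5; S = 2*T + U - 5  [with T=4, U=5]  = 8; P = max(T, U) + 2  [with T=4, U=5]  = 7; V = -P + 3*S - 2  [with P=7, S=8]  = 15; W = -2*P - 2*V - 1  [with P=7, V=15]  = -45.
Change = -31 − (-45) = 14.

14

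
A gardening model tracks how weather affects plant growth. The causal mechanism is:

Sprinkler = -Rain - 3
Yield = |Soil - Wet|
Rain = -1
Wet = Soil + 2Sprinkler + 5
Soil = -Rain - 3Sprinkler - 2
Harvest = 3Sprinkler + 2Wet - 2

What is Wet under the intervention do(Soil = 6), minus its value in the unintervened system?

The intervention breaks the incoming arrows to Soil: Soil = -Rain - 3Sprinkler - 2 no longer applies, and Soil = 6.
Sprinkler = -Rain - 3  [with Rain=-1]  = -2
Wet = Soil + 2Sprinkler + 5  [with Soil=6, Sprinkler=-2]  = 7
Without intervention: Sprinkler = -Rain - 3  [with Rain=-1]  = -2; Soil = -Rain - 3Sprinkler - 2  [with Rain=-1, Sprinkler=-2]  = 5; Wet = Soil + 2Sprinkler + 5  [with Soil=5, Sprinkler=-2]  = 6.
Change = 7 − 6 = 1.

1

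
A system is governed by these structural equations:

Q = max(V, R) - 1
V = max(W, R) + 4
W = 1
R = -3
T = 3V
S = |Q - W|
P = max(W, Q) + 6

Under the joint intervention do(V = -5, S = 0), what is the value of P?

Under do(V = -5, S = 0), each intervened variable's structural equation is replaced by its fixed value.
Q = max(V, R) - 1  [with V=-5, R=-3]  = -4
P = max(W, Q) + 6  [with W=1, Q=-4]  = 7

7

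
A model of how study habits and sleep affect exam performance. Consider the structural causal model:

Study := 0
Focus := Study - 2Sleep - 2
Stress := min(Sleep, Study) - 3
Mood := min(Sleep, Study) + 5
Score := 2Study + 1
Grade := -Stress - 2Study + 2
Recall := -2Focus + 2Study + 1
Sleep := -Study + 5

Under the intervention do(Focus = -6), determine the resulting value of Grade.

do(Focus=-6) replaces the equation Focus := Study - 2Sleep - 2 with the constant Focus = -6.
No directed path runs from Focus to Grade, so Grade keeps its natural value.
Sleep = -Study + 5  [with Study=0]  = 5
Stress = min(Sleep, Study) - 3  [with Sleep=5, Study=0]  = -3
Grade = -Stress - 2Study + 2  [with Stress=-3, Study=0]  = 5

5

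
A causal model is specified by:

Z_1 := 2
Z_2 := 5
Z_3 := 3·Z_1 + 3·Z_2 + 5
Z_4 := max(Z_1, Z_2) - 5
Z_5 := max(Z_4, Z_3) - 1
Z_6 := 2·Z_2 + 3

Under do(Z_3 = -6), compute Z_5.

do(Z_3=-6) replaces the equation Z_3 := 3·Z_1 + 3·Z_2 + 5 with the constant Z_3 = -6.
Z_4 = max(Z_1, Z_2) - 5  [with Z_1=2, Z_2=5]  = 0
Z_5 = max(Z_4, Z_3) - 1  [with Z_4=0, Z_3=-6]  = -1

-1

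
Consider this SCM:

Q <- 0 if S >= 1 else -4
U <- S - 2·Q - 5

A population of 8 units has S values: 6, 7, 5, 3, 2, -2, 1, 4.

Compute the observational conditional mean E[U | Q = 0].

-1

E[U|Q=0] averages over only the 7 units with Q=0 (S = 6, 7, 5, 3, 2, 1, 4): U = 1, 2, 0, -2, -3, -4, -1, mean -1.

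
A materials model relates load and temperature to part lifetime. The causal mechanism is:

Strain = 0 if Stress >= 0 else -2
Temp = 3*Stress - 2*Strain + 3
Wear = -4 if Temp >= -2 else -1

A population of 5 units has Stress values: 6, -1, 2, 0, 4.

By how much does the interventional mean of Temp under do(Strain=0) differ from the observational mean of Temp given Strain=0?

-2.4

do(Strain=0) breaks Strain's dependence on Stress. With Strain=0 fixed, Temp across the units is 21, 0, 9, 3, 15, mean 9.6.
Observing Strain=0 restricts to units where Strain's equation naturally yields 0: Stress ∈ {6, 2, 0, 4}. In that subpopulation Temp = 21, 9, 3, 15, mean 12.
Difference = 9.6 − 12 = -2.4.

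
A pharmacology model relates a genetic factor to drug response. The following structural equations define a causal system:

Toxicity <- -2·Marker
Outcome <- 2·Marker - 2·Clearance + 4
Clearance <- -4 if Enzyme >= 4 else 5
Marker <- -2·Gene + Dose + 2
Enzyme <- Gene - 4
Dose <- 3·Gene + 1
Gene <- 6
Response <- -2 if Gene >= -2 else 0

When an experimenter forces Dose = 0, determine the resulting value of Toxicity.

Under do(Dose=0), the mechanism Dose <- 3·Gene + 1 is discarded; Dose is fixed at 0.
Marker = -2·Gene + Dose + 2  [with Gene=6, Dose=0]  = -10
Toxicity = -2·Marker  [with Marker=-10]  = 20

20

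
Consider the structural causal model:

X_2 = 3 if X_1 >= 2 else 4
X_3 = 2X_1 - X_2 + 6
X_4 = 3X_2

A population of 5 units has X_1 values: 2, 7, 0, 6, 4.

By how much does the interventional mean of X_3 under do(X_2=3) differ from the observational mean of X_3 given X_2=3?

-1.9

Under do(X_2=3), X_2's equation is replaced by X_2=3 for every unit. Per-unit X_3: 7, 17, 3, 15, 11. Mean = 10.6.
E[X_3|X_2=3] averages over only the 4 units with X_2=3 (X_1 = 2, 7, 6, 4): X_3 = 7, 17, 15, 11, mean 12.5.
Difference = 10.6 − 12.5 = -1.9.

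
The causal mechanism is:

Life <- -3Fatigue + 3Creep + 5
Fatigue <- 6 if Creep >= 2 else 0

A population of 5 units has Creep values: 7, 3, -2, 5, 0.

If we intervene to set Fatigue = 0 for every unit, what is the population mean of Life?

12.8

do(Fatigue=0) breaks Fatigue's dependence on Creep. With Fatigue=0 fixed, Life across the units is 26, 14, -1, 20, 5, mean 12.8.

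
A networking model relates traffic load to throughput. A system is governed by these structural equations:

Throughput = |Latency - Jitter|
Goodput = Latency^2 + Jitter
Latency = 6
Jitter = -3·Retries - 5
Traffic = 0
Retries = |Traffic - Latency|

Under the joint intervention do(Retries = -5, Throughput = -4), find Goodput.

46

Setting Retries = -5, Throughput = -4 by intervention discards those variables' equations.
Jitter = -3·Retries - 5  [with Retries=-5]  = 10
Goodput = Latency^2 + Jitter  [with Latency=6, Jitter=10]  = 46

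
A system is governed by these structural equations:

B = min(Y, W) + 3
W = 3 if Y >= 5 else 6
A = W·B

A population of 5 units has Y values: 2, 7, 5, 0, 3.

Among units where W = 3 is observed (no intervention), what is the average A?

E[A|W=3] averages over only the 2 units with W=3 (Y = 7, 5): A = 18, 18, mean 18.

18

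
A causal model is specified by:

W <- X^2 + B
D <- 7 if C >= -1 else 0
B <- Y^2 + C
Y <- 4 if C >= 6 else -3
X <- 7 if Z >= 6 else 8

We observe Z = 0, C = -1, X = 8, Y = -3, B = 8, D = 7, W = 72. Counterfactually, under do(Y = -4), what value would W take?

The intervention breaks the incoming arrows to Y: Y <- 4 if C >= 6 else -3 no longer applies, and Y = -4.
X = 7 if Z >= 6 else 8  [with Z=0]  = 8
B = Y^2 + C  [with Y=-4, C=-1]  = 15
W = X^2 + B  [with X=8, B=15]  = 79

79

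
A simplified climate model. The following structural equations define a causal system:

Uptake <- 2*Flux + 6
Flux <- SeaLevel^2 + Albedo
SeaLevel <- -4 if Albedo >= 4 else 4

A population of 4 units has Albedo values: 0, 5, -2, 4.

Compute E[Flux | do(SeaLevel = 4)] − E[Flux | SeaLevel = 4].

2.75

Under do(SeaLevel=4), SeaLevel's equation is replaced by SeaLevel=4 for every unit. Per-unit Flux: 16, 21, 14, 20. Mean = 17.75.
E[Flux|SeaLevel=4] averages over only the 2 units with SeaLevel=4 (Albedo = 0, -2): Flux = 16, 14, mean 15.
Difference = 17.75 − 15 = 2.75.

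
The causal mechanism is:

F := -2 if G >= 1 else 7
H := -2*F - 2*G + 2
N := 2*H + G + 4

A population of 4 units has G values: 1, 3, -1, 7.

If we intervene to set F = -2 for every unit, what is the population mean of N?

Every unit gets F=-2 under the intervention. N values become 13, 7, 19, -5; E[N|do(F=-2)] = 8.5.

8.5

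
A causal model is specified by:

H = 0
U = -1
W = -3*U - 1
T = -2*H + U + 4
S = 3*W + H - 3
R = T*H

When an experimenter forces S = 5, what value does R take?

The intervention breaks the incoming arrows to S: S = 3*W + H - 3 no longer applies, and S = 5.
Since R is not a descendant of the intervened variable, it is unaffected.
T = -2*H + U + 4  [with H=0, U=-1]  = 3
R = T*H  [with T=3, H=0]  = 0

0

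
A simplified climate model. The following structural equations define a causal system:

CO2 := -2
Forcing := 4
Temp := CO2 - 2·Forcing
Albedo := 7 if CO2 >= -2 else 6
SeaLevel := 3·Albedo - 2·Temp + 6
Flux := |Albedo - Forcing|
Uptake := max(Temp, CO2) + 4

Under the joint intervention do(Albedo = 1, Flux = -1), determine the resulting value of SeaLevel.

Setting Albedo = 1, Flux = -1 by intervention discards those variables' equations.
Temp = CO2 - 2·Forcing  [with CO2=-2, Forcing=4]  = -10
SeaLevel = 3·Albedo - 2·Temp + 6  [with Albedo=1, Temp=-10]  = 29

29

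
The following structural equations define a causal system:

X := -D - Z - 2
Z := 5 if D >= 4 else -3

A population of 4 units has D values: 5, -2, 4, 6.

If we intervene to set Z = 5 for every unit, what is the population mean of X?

-10.25

Every unit gets Z=5 under the intervention. X values become -12, -5, -11, -13; E[X|do(Z=5)] = -10.25.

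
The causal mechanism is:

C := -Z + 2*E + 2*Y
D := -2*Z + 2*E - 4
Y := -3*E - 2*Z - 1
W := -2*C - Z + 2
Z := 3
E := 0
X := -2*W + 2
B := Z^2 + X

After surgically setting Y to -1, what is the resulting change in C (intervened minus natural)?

The intervention breaks the incoming arrows to Y: Y := -3*E - 2*Z - 1 no longer applies, and Y = -1.
C = -Z + 2*E + 2*Y  [with Z=3, E=0, Y=-1]  = -5
Without intervention: Y = -3*E - 2*Z - 1  [with E=0, Z=3]  = -7; C = -Z + 2*E + 2*Y  [with Z=3, E=0, Y=-7]  = -17.
Change = -5 − (-17) = 12.

12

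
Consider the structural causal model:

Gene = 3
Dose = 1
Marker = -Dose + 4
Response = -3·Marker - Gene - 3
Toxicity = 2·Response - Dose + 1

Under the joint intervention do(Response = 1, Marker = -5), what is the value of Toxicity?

The joint intervention fixes Response = 1, Marker = -5, removing each variable's own equation.
Toxicity = 2·Response - Dose + 1  [with Response=1, Dose=1]  = 2

2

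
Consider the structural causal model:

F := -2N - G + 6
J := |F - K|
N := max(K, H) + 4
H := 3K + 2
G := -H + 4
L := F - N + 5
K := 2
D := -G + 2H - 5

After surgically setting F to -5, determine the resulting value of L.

do(F=-5) replaces the equation F := -2N - G + 6 with the constant F = -5.
H = 3K + 2  [with K=2]  = 8
N = max(K, H) + 4  [with K=2, H=8]  = 12
L = F - N + 5  [with F=-5, N=12]  = -12

-12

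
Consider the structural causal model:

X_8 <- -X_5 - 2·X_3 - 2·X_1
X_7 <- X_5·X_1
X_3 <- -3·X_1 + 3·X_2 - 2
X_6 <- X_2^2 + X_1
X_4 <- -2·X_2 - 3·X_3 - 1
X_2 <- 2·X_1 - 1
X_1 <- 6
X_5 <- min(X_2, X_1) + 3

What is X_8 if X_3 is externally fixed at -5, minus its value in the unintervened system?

36

The intervention breaks the incoming arrows to X_3: X_3 <- -3·X_1 + 3·X_2 - 2 no longer applies, and X_3 = -5.
X_2 = 2·X_1 - 1  [with X_1=6]  = 11
X_5 = min(X_2, X_1) + 3  [with X_2=11, X_1=6]  = 9
X_8 = -X_5 - 2·X_3 - 2·X_1  [with X_5=9, X_3=-5, X_1=6]  = -11
Without intervention: X_2 = 2·X_1 - 1  [with X_1=6]  = 11; X_3 = -3·X_1 + 3·X_2 - 2  [with X_1=6, X_2=11]  = 13; X_5 = min(X_2, X_1) + 3  [with X_2=11, X_1=6]  = 9; X_8 = -X_5 - 2·X_3 - 2·X_1  [with X_5=9, X_3=13, X_1=6]  = -47.
Change = -11 − (-47) = 36.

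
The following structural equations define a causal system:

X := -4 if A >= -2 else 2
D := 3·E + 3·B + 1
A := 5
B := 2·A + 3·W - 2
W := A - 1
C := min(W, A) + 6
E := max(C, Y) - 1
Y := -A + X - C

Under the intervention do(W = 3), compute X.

-4

Under do(W=3), the mechanism W := A - 1 is discarded; W is fixed at 3.
Since X is not a descendant of the intervened variable, it is unaffected.
X = -4 if A >= -2 else 2  [with A=5]  = -4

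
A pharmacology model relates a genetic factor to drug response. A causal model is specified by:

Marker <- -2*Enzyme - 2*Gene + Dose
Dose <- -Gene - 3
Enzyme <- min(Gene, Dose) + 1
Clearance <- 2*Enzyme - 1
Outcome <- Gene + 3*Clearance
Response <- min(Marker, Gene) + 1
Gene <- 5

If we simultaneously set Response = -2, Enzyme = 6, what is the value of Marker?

Under do(Response = -2, Enzyme = 6), each intervened variable's structural equation is replaced by its fixed value.
Dose = -Gene - 3  [with Gene=5]  = -8
Marker = -2*Enzyme - 2*Gene + Dose  [with Enzyme=6, Gene=5, Dose=-8]  = -30

-30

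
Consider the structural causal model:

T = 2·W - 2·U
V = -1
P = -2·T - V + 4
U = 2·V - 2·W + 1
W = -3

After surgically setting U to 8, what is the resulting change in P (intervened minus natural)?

do(U=8) replaces the equation U = 2·V - 2·W + 1 with the constant U = 8.
T = 2·W - 2·U  [with W=-3, U=8]  = -22
P = -2·T - V + 4  [with T=-22, V=-1]  = 49
Without intervention: U = 2·V - 2·W + 1  [with V=-1, W=-3]  = 5; T = 2·W - 2·U  [with W=-3, U=5]  = -16; P = -2·T - V + 4  [with T=-16, V=-1]  = 37.
Change = 49 − 37 = 12.

12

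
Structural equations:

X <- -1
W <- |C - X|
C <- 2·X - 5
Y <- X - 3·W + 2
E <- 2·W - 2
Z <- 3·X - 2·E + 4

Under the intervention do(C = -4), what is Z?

-7

do(C=-4) replaces the equation C <- 2·X - 5 with the constant C = -4.
W = |C - X|  [with C=-4, X=-1]  = 3
E = 2·W - 2  [with W=3]  = 4
Z = 3·X - 2·E + 4  [with X=-1, E=4]  = -7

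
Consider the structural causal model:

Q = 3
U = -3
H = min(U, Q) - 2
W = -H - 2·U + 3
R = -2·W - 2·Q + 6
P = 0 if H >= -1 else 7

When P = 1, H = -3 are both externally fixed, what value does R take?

Under do(P = 1, H = -3), each intervened variable's structural equation is replaced by its fixed value.
W = -H - 2·U + 3  [with H=-3, U=-3]  = 12
R = -2·W - 2·Q + 6  [with W=12, Q=3]  = -24

-24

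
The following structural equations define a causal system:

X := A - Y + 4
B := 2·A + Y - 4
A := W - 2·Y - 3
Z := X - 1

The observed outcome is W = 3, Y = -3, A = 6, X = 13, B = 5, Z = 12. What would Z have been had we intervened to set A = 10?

16

The intervention breaks the incoming arrows to A: A := W - 2·Y - 3 no longer applies, and A = 10.
X = A - Y + 4  [with A=10, Y=-3]  = 17
Z = X - 1  [with X=17]  = 16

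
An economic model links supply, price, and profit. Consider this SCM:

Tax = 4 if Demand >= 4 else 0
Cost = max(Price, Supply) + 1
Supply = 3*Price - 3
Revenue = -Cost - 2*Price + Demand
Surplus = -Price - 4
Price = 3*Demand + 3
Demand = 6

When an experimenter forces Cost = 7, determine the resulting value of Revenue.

Intervening sets Cost = 7 and removes its equation (Cost = max(Price, Supply) + 1).
Price = 3*Demand + 3  [with Demand=6]  = 21
Revenue = -Cost - 2*Price + Demand  [with Cost=7, Price=21, Demand=6]  = -43

-43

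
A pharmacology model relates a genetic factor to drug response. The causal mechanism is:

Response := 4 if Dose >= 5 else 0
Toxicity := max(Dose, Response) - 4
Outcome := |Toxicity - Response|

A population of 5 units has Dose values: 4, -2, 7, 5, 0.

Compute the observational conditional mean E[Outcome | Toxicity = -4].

4

Conditioning on Toxicity=-4 selects the 2 unit(s) with Dose ∈ {-2, 0}. Their Outcome values: 4, 4. Mean = 4.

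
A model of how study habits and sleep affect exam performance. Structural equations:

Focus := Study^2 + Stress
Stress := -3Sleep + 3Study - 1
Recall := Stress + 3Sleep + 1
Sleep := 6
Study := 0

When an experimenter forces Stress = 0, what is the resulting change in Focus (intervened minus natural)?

The intervention breaks the incoming arrows to Stress: Stress := -3Sleep + 3Study - 1 no longer applies, and Stress = 0.
Focus = Study^2 + Stress  [with Study=0, Stress=0]  = 0
Without intervention: Stress = -3Sleep + 3Study - 1  [with Sleep=6, Study=0]  = -19; Focus = Study^2 + Stress  [with Study=0, Stress=-19]  = -19.
Change = 0 − (-19) = 19.

19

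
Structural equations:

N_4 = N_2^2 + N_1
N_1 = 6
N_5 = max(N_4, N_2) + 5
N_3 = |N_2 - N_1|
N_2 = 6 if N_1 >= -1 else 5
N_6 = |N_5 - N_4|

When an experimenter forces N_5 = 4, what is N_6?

The intervention breaks the incoming arrows to N_5: N_5 = max(N_4, N_2) + 5 no longer applies, and N_5 = 4.
N_2 = 6 if N_1 >= -1 else 5  [with N_1=6]  = 6
N_4 = N_2^2 + N_1  [with N_2=6, N_1=6]  = 42
N_6 = |N_5 - N_4|  [with N_5=4, N_4=42]  = 38

38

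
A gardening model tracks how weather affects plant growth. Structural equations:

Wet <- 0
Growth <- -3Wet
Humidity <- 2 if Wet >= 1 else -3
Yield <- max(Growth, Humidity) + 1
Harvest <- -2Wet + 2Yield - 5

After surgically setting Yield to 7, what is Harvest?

Intervening sets Yield = 7 and removes its equation (Yield <- max(Growth, Humidity) + 1).
Harvest = -2Wet + 2Yield - 5  [with Wet=0, Yield=7]  = 9

9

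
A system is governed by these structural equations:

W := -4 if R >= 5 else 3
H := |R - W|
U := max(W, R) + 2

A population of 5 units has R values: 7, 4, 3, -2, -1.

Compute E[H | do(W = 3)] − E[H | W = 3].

do(W=3) breaks W's dependence on R. With W=3 fixed, H across the units is 4, 1, 0, 5, 4, mean 2.8.
Observing W=3 restricts to units where W's equation naturally yields 3: R ∈ {4, 3, -2, -1}. In that subpopulation H = 1, 0, 5, 4, mean 2.5.
Difference = 2.8 − 2.5 = 0.3.

0.3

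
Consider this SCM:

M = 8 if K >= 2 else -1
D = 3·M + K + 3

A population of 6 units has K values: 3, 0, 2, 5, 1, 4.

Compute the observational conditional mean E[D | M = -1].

0.5

Observing M=-1 restricts to units where M's equation naturally yields -1: K ∈ {0, 1}. In that subpopulation D = 0, 1, mean 0.5.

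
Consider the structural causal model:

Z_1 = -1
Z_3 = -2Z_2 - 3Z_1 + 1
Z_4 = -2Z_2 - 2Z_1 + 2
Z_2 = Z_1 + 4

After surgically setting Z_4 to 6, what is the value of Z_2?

The intervention breaks the incoming arrows to Z_4: Z_4 = -2Z_2 - 2Z_1 + 2 no longer applies, and Z_4 = 6.
Since Z_2 is not a descendant of the intervened variable, it is unaffected.
Z_2 = Z_1 + 4  [with Z_1=-1]  = 3

3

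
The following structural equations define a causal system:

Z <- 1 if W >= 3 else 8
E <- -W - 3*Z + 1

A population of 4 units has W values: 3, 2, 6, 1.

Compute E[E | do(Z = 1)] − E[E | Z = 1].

The intervention sets Z=1 in all 4 units regardless of W. Recomputing E per unit gives -5, -4, -8, -3; average -5.
Conditioning on Z=1 selects the 2 unit(s) with W ∈ {3, 6}. Their E values: -5, -8. Mean = -6.5.
Difference = -5 − (-6.5) = 1.5.

1.5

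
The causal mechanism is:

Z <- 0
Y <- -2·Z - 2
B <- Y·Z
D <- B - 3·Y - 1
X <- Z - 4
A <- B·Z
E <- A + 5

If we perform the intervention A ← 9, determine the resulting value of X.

do(A=9) replaces the equation A <- B·Z with the constant A = 9.
Since X is not a descendant of the intervened variable, it is unaffected.
X = Z - 4  [with Z=0]  = -4

-4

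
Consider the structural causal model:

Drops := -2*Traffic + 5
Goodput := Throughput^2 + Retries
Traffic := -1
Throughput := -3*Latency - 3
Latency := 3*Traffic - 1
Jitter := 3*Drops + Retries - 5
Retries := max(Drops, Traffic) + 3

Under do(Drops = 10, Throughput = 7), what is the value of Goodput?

Under do(Drops = 10, Throughput = 7), each intervened variable's structural equation is replaced by its fixed value.
Retries = max(Drops, Traffic) + 3  [with Drops=10, Traffic=-1]  = 13
Goodput = Throughput^2 + Retries  [with Throughput=7, Retries=13]  = 62

62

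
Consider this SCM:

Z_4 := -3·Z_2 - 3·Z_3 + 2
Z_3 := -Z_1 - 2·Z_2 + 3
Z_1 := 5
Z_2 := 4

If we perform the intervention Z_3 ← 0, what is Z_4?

-10

The intervention breaks the incoming arrows to Z_3: Z_3 := -Z_1 - 2·Z_2 + 3 no longer applies, and Z_3 = 0.
Z_4 = -3·Z_2 - 3·Z_3 + 2  [with Z_2=4, Z_3=0]  = -10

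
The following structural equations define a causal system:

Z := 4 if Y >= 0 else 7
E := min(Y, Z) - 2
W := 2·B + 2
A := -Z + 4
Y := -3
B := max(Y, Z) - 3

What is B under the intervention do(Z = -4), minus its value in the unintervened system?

The intervention breaks the incoming arrows to Z: Z := 4 if Y >= 0 else 7 no longer applies, and Z = -4.
B = max(Y, Z) - 3  [with Y=-3, Z=-4]  = -6
Without intervention: Z = 4 if Y >= 0 else 7  [with Y=-3]  = 7; B = max(Y, Z) - 3  [with Y=-3, Z=7]  = 4.
Change = -6 − 4 = -10.

-10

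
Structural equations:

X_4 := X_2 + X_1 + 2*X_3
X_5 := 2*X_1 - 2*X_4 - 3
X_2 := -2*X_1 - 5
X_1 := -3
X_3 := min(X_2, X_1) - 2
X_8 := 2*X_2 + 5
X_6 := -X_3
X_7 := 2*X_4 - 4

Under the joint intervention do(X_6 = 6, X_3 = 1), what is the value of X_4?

Under do(X_6 = 6, X_3 = 1), each intervened variable's structural equation is replaced by its fixed value.
X_2 = -2*X_1 - 5  [with X_1=-3]  = 1
X_4 = X_2 + X_1 + 2*X_3  [with X_2=1, X_1=-3, X_3=1]  = 0

0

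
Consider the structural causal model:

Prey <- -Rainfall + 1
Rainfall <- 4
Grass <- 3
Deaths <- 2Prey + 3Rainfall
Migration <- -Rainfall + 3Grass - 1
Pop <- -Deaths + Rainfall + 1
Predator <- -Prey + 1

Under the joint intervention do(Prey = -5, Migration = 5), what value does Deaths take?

The joint intervention fixes Prey = -5, Migration = 5, removing each variable's own equation.
Deaths = 2Prey + 3Rainfall  [with Prey=-5, Rainfall=4]  = 2

2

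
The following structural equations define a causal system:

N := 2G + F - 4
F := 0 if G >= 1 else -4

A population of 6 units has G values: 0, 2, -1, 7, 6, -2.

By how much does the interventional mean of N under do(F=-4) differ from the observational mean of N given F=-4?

6

Every unit gets F=-4 under the intervention. N values become -8, -4, -10, 6, 4, -12; E[N|do(F=-4)] = -4.
Observing F=-4 restricts to units where F's equation naturally yields -4: G ∈ {0, -1, -2}. In that subpopulation N = -8, -10, -12, mean -10.
Difference = -4 − (-10) = 6.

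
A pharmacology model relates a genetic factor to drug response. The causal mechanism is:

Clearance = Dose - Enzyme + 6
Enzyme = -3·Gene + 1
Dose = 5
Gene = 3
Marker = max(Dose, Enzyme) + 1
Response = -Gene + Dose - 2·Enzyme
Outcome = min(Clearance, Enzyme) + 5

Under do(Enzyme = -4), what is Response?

do(Enzyme=-4) replaces the equation Enzyme = -3·Gene + 1 with the constant Enzyme = -4.
Response = -Gene + Dose - 2·Enzyme  [with Gene=3, Dose=5, Enzyme=-4]  = 10

10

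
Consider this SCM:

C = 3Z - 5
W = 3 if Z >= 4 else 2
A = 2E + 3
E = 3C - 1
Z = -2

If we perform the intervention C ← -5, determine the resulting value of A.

-29

do(C=-5) replaces the equation C = 3Z - 5 with the constant C = -5.
E = 3C - 1  [with C=-5]  = -16
A = 2E + 3  [with E=-16]  = -29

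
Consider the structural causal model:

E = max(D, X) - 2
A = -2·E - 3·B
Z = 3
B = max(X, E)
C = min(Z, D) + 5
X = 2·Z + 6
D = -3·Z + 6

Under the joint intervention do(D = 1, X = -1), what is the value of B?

Under do(D = 1, X = -1), each intervened variable's structural equation is replaced by its fixed value.
E = max(D, X) - 2  [with D=1, X=-1]  = -1
B = max(X, E)  [with X=-1, E=-1]  = -1

-1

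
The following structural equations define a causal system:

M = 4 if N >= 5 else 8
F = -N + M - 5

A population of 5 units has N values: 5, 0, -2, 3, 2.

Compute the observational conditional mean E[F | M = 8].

Conditioning on M=8 selects the 4 unit(s) with N ∈ {0, -2, 3, 2}. Their F values: 3, 5, 0, 1. Mean = 2.25.

2.25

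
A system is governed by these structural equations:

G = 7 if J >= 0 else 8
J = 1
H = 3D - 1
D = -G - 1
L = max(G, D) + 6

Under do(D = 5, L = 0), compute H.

Setting D = 5, L = 0 by intervention discards those variables' equations.
H = 3D - 1  [with D=5]  = 14

14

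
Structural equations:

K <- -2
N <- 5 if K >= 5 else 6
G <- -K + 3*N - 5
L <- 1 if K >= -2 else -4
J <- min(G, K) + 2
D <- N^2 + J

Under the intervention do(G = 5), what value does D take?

36

The intervention breaks the incoming arrows to G: G <- -K + 3*N - 5 no longer applies, and G = 5.
N = 5 if K >= 5 else 6  [with K=-2]  = 6
J = min(G, K) + 2  [with G=5, K=-2]  = 0
D = N^2 + J  [with N=6, J=0]  = 36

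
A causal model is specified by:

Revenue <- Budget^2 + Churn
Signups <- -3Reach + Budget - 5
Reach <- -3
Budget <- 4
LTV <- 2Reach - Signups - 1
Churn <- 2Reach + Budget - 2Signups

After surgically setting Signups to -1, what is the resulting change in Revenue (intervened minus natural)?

18

do(Signups=-1) replaces the equation Signups <- -3Reach + Budget - 5 with the constant Signups = -1.
Churn = 2Reach + Budget - 2Signups  [with Reach=-3, Budget=4, Signups=-1]  = 0
Revenue = Budget^2 + Churn  [with Budget=4, Churn=0]  = 16
Without intervention: Signups = -3Reach + Budget - 5  [with Reach=-3, Budget=4]  = 8; Churn = 2Reach + Budget - 2Signups  [with Reach=-3, Budget=4, Signups=8]  = -18; Revenue = Budget^2 + Churn  [with Budget=4, Churn=-18]  = -2.
Change = 16 − (-2) = 18.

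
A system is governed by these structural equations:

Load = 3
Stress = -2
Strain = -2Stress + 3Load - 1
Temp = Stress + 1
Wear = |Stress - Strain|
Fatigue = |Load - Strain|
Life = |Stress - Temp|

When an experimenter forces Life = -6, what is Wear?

The intervention breaks the incoming arrows to Life: Life = |Stress - Temp| no longer applies, and Life = -6.
Wear is not downstream of the intervention, so its value is determined by the original equations.
Strain = -2Stress + 3Load - 1  [with Stress=-2, Load=3]  = 12
Wear = |Stress - Strain|  [with Stress=-2, Strain=12]  = 14

14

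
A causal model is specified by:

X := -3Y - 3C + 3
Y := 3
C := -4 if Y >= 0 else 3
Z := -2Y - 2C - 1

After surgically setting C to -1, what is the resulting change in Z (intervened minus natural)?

Under do(C=-1), the mechanism C := -4 if Y >= 0 else 3 is discarded; C is fixed at -1.
Z = -2Y - 2C - 1  [with Y=3, C=-1]  = -5
Without intervention: C = -4 if Y >= 0 else 3  [with Y=3]  = -4; Z = -2Y - 2C - 1  [with Y=3, C=-4]  = 1.
Change = -5 − 1 = -6.

-6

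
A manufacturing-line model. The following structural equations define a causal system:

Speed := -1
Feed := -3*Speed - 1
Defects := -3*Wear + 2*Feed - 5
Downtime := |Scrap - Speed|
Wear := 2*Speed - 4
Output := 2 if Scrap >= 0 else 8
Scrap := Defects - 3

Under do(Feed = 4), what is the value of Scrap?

18

do(Feed=4) replaces the equation Feed := -3*Speed - 1 with the constant Feed = 4.
Wear = 2*Speed - 4  [with Speed=-1]  = -6
Defects = -3*Wear + 2*Feed - 5  [with Wear=-6, Feed=4]  = 21
Scrap = Defects - 3  [with Defects=21]  = 18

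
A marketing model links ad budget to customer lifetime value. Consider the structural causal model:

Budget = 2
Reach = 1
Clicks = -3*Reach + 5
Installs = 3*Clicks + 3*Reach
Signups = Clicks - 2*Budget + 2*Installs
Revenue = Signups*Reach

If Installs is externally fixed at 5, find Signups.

8

Intervening sets Installs = 5 and removes its equation (Installs = 3*Clicks + 3*Reach).
Clicks = -3*Reach + 5  [with Reach=1]  = 2
Signups = Clicks - 2*Budget + 2*Installs  [with Clicks=2, Budget=2, Installs=5]  = 8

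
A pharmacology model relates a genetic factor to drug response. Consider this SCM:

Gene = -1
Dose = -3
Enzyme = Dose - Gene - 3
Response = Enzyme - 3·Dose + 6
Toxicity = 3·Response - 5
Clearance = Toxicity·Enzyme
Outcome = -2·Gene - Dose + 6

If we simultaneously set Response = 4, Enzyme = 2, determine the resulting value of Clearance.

The joint intervention fixes Response = 4, Enzyme = 2, removing each variable's own equation.
Toxicity = 3·Response - 5  [with Response=4]  = 7
Clearance = Toxicity·Enzyme  [with Toxicity=7, Enzyme=2]  = 14

14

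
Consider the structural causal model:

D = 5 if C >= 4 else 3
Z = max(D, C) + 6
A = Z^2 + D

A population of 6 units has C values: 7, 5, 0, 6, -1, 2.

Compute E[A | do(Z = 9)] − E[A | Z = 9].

Under do(Z=9), Z's equation is replaced by Z=9 for every unit. Per-unit A: 86, 86, 84, 86, 84, 84. Mean = 85.
Observing Z=9 restricts to units where Z's equation naturally yields 9: C ∈ {0, -1, 2}. In that subpopulation A = 84, 84, 84, mean 84.
Difference = 85 − 84 = 1.

1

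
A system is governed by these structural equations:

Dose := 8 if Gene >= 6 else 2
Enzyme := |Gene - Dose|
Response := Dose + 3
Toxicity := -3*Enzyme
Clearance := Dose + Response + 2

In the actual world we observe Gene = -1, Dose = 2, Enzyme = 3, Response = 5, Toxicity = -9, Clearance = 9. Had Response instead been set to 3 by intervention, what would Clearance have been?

7

Under do(Response=3), the mechanism Response := Dose + 3 is discarded; Response is fixed at 3.
Dose = 8 if Gene >= 6 else 2  [with Gene=-1]  = 2
Clearance = Dose + Response + 2  [with Dose=2, Response=3]  = 7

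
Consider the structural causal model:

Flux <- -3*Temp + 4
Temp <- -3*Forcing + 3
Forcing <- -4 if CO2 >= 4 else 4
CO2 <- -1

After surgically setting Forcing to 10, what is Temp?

The intervention breaks the incoming arrows to Forcing: Forcing <- -4 if CO2 >= 4 else 4 no longer applies, and Forcing = 10.
Temp = -3*Forcing + 3  [with Forcing=10]  = -27

-27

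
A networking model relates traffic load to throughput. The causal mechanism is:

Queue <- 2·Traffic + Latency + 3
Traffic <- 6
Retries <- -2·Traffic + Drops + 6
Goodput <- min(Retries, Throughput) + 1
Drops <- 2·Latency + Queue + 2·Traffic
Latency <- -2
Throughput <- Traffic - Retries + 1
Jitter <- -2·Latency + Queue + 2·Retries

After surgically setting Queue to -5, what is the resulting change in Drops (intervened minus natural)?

The intervention breaks the incoming arrows to Queue: Queue <- 2·Traffic + Latency + 3 no longer applies, and Queue = -5.
Drops = 2·Latency + Queue + 2·Traffic  [with Latency=-2, Queue=-5, Traffic=6]  = 3
Without intervention: Queue = 2·Traffic + Latency + 3  [with Traffic=6, Latency=-2]  = 13; Drops = 2·Latency + Queue + 2·Traffic  [with Latency=-2, Queue=13, Traffic=6]  = 21.
Change = 3 − 21 = -18.

-18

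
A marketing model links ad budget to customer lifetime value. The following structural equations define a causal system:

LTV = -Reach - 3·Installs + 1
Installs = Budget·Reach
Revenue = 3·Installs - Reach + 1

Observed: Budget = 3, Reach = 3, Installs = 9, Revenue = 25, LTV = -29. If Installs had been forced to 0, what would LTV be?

-2

do(Installs=0) replaces the equation Installs = Budget·Reach with the constant Installs = 0.
LTV = -Reach - 3·Installs + 1  [with Reach=3, Installs=0]  = -2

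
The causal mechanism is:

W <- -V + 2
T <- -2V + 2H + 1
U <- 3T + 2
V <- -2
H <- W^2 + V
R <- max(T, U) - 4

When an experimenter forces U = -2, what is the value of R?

The intervention breaks the incoming arrows to U: U <- 3T + 2 no longer applies, and U = -2.
W = -V + 2  [with V=-2]  = 4
H = W^2 + V  [with W=4, V=-2]  = 14
T = -2V + 2H + 1  [with V=-2, H=14]  = 33
R = max(T, U) - 4  [with T=33, U=-2]  = 29

29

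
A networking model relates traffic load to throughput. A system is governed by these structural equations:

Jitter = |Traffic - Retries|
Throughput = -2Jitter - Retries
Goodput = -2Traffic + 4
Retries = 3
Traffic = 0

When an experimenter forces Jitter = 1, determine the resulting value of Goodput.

4

do(Jitter=1) replaces the equation Jitter = |Traffic - Retries| with the constant Jitter = 1.
Goodput is not downstream of the intervention, so its value is determined by the original equations.
Goodput = -2Traffic + 4  [with Traffic=0]  = 4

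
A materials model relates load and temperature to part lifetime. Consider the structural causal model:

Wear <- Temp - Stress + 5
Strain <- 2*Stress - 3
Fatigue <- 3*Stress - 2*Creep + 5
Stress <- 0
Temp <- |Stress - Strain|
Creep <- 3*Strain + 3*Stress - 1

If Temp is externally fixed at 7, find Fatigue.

25

The intervention breaks the incoming arrows to Temp: Temp <- |Stress - Strain| no longer applies, and Temp = 7.
No directed path runs from Temp to Fatigue, so Fatigue keeps its natural value.
Strain = 2*Stress - 3  [with Stress=0]  = -3
Creep = 3*Strain + 3*Stress - 1  [with Strain=-3, Stress=0]  = -10
Fatigue = 3*Stress - 2*Creep + 5  [with Stress=0, Creep=-10]  = 25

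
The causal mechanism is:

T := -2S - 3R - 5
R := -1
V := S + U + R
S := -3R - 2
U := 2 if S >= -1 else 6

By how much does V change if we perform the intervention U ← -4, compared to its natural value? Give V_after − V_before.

The intervention breaks the incoming arrows to U: U := 2 if S >= -1 else 6 no longer applies, and U = -4.
S = -3R - 2  [with R=-1]  = 1
V = S + U + R  [with S=1, U=-4, R=-1]  = -4
Without intervention: S = -3R - 2  [with R=-1]  = 1; U = 2 if S >= -1 else 6  [with S=1]  = 2; V = S + U + R  [with S=1, U=2, R=-1]  = 2.
Change = -4 − 2 = -6.

-6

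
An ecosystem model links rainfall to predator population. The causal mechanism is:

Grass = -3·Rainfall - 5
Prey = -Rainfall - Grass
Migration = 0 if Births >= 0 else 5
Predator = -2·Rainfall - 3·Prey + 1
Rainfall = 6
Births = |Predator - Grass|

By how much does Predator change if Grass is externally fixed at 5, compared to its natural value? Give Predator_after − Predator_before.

Under do(Grass=5), the mechanism Grass = -3·Rainfall - 5 is discarded; Grass is fixed at 5.
Prey = -Rainfall - Grass  [with Rainfall=6, Grass=5]  = -11
Predator = -2·Rainfall - 3·Prey + 1  [with Rainfall=6, Prey=-11]  = 22
Without intervention: Grass = -3·Rainfall - 5  [with Rainfall=6]  = -23; Prey = -Rainfall - Grass  [with Rainfall=6, Grass=-23]  = 17; Predator = -2·Rainfall - 3·Prey + 1  [with Rainfall=6, Prey=17]  = -62.
Change = 22 − (-62) = 84.

84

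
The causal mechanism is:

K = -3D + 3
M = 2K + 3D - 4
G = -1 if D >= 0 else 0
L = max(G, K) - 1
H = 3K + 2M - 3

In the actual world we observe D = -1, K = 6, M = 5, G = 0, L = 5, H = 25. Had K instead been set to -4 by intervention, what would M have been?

The intervention breaks the incoming arrows to K: K = -3D + 3 no longer applies, and K = -4.
M = 2K + 3D - 4  [with K=-4, D=-1]  = -15

-15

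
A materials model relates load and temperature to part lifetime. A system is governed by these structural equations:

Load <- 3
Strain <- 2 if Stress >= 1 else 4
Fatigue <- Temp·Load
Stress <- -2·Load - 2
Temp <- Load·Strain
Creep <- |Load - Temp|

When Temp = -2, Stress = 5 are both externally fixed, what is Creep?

5

The joint intervention fixes Temp = -2, Stress = 5, removing each variable's own equation.
Creep = |Load - Temp|  [with Load=3, Temp=-2]  = 5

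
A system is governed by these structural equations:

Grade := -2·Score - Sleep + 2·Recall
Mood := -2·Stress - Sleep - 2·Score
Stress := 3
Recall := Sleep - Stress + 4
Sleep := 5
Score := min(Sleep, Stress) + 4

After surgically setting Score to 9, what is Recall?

6

do(Score=9) replaces the equation Score := min(Sleep, Stress) + 4 with the constant Score = 9.
Recall is not downstream of the intervention, so its value is determined by the original equations.
Recall = Sleep - Stress + 4  [with Sleep=5, Stress=3]  = 6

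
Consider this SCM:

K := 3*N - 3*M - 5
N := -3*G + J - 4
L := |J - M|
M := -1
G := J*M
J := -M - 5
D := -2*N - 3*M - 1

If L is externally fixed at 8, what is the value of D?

Under do(L=8), the mechanism L := |J - M| is discarded; L is fixed at 8.
Since D is not a descendant of the intervened variable, it is unaffected.
J = -M - 5  [with M=-1]  = -4
G = J*M  [with J=-4, M=-1]  = 4
N = -3*G + J - 4  [with G=4, J=-4]  = -20
D = -2*N - 3*M - 1  [with N=-20, M=-1]  = 42

42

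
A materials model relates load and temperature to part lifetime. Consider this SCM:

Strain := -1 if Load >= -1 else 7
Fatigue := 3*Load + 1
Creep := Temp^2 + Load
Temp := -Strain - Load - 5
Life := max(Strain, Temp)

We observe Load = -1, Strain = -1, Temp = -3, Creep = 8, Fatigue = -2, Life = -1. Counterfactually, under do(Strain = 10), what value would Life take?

10

Under do(Strain=10), the mechanism Strain := -1 if Load >= -1 else 7 is discarded; Strain is fixed at 10.
Temp = -Strain - Load - 5  [with Strain=10, Load=-1]  = -14
Life = max(Strain, Temp)  [with Strain=10, Temp=-14]  = 10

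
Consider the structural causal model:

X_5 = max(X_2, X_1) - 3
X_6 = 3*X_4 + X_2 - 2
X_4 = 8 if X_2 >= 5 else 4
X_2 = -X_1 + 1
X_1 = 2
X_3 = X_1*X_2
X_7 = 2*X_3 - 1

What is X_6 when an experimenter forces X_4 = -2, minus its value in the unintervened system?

Under do(X_4=-2), the mechanism X_4 = 8 if X_2 >= 5 else 4 is discarded; X_4 is fixed at -2.
X_2 = -X_1 + 1  [with X_1=2]  = -1
X_6 = 3*X_4 + X_2 - 2  [with X_4=-2, X_2=-1]  = -9
Without intervention: X_2 = -X_1 + 1  [with X_1=2]  = -1; X_4 = 8 if X_2 >= 5 else 4  [with X_2=-1]  = 4; X_6 = 3*X_4 + X_2 - 2  [with X_4=4, X_2=-1]  = 9.
Change = -9 − 9 = -18.

-18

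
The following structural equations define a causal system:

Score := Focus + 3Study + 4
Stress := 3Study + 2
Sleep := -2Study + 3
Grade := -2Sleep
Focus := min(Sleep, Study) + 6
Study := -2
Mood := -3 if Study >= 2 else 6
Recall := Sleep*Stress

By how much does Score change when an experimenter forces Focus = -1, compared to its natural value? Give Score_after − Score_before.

Intervening sets Focus = -1 and removes its equation (Focus := min(Sleep, Study) + 6).
Score = Focus + 3Study + 4  [with Focus=-1, Study=-2]  = -3
Without intervention: Sleep = -2Study + 3  [with Study=-2]  = 7; Focus = min(Sleep, Study) + 6  [with Sleep=7, Study=-2]  = 4; Score = Focus + 3Study + 4  [with Focus=4, Study=-2]  = 2.
Change = -3 − 2 = -5.

-5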